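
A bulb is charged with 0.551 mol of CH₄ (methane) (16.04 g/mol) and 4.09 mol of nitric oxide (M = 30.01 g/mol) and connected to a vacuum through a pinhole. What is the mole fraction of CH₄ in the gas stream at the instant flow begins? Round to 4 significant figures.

0.1556

The effusion rate of species i is ∝ p_i/√M_i ∝ n_i/√M_i.
Mole fraction of CH₄ in the effusate = (n_CH₄/√M_CH₄) / (n_CH₄/√M_CH₄ + n_NO/√M_NO)
= (0.551/√16.04) / (0.551/√16.04 + 4.09/√30.01) = 0.1376/(0.1376 + 0.7466) = 0.1556.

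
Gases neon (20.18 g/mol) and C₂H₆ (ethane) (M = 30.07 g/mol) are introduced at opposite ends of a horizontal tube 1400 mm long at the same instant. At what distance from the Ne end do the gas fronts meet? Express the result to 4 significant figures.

Distances travelled in equal time are proportional to diffusion rates, so d_Ne/d_C₂H₆ = √(M_C₂H₆/M_Ne) = √(30.07/20.18) = 1.221.
With d_Ne + d_C₂H₆ = 1400 mm, d_C₂H₆ = 1400/(1 + 1.221) = 630.4 mm.
d_Ne = 1400 − 630.4 = 769.6 mm.

769.6 mm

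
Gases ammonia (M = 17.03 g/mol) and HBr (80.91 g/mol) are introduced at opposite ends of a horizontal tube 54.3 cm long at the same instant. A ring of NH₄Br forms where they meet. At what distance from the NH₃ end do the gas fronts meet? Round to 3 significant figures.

37.2 cm

In equal time, each gas travels a distance ∝ its rate ∝ 1/√M, so d_NH₃/d_HBr = √(M_HBr/M_NH₃) = √(80.91/17.03) = 2.180.
With d_NH₃ + d_HBr = 54.3 cm, d_HBr = 54.3/(1 + 2.180) = 17.08 cm.
d_NH₃ = 54.3 − 17.08 = 37.2 cm.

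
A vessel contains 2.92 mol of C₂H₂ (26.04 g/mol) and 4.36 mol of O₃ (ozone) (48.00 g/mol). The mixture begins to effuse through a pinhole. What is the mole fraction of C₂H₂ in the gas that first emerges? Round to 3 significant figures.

Rate_i ∝ x_i/√M_i (Graham's law weighted by mole fraction), so the effusate composition follows n_i/√M_i.
So x_C₂H₂ in the escaping gas = (n_C₂H₂/√M_C₂H₂) / Σ(n_i/√M_i)
= (2.92/√26.04) / (2.92/√26.04 + 4.36/√48.00) = 0.5722/(0.5722 + 0.6293) = 0.476.

0.476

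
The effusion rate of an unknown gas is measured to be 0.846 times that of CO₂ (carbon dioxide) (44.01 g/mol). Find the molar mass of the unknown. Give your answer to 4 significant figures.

From Graham's law, rate_X/rate_CO₂ = √(M_CO₂/M_X).
0.846 = √(44.01/M_X)
M_X = 44.01 / 0.846² = 44.01 / 0.7157 = 61.49 g/mol

61.49 g/mol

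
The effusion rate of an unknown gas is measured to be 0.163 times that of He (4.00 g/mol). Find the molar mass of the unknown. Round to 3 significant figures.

151 g/mol

Using Graham's law: rate_X/rate_He = √(M_He/M_X).
0.163 = √(4.00/M_X)
M_X = 4.00 / 0.163² = 4.00 / 0.02657 = 151 g/mol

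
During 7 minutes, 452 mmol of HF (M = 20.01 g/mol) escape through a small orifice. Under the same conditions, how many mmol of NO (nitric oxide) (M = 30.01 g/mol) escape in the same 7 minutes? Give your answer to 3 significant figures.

By Graham's law, rate_NO/rate_HF = √(M_HF/M_NO) = √(20.01/30.01) = √0.6668 = 0.8166.
So the amount for NO is 452 × 0.8166 = 369 mmol.

369 mmol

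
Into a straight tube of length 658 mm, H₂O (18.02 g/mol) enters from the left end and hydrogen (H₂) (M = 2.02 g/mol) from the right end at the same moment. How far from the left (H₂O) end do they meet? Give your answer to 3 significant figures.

165 mm

Distances travelled in equal time are proportional to diffusion rates, so d_H₂O/d_H₂ = √(M_H₂/M_H₂O) = √(2.02/18.02) = 0.3348.
With d_H₂O + d_H₂ = 658 mm, d_H₂ = 658/(1 + 0.3348) = 493.0 mm.
d_H₂O = 658 − 493.0 = 165 mm.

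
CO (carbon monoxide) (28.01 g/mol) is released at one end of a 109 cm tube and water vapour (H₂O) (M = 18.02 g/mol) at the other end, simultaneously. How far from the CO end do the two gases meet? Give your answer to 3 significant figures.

Graham's law gives d_CO/d_H₂O = rate_CO/rate_H₂O = √(M_H₂O/M_CO) = √(18.02/28.01) = 0.8021.
With d_CO + d_H₂O = 109 cm, d_H₂O = 109/(1 + 0.8021) = 60.49 cm.
d_CO = 109 − 60.49 = 48.5 cm.

48.5 cm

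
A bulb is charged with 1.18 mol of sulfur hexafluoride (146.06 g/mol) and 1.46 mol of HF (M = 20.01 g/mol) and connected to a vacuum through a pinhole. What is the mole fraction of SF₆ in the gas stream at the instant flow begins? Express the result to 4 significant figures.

0.2303

Rate_i ∝ x_i/√M_i (Graham's law weighted by mole fraction), so the effusate composition follows n_i/√M_i.
So x_SF₆ in the escaping gas = (n_SF₆/√M_SF₆) / Σ(n_i/√M_i)
= (1.18/√146.06) / (1.18/√146.06 + 1.46/√20.01) = 0.09764/(0.09764 + 0.3264) = 0.2303.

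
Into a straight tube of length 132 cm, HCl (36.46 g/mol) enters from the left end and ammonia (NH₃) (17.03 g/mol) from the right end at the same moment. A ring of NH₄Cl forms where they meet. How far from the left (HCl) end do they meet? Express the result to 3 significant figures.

Distances travelled in equal time are proportional to diffusion rates, so d_HCl/d_NH₃ = √(M_NH₃/M_HCl) = √(17.03/36.46) = 0.6834.
With d_HCl + d_NH₃ = 132 cm, d_NH₃ = 132/(1 + 0.6834) = 78.41 cm.
d_HCl = 132 − 78.41 = 53.6 cm.

53.6 cm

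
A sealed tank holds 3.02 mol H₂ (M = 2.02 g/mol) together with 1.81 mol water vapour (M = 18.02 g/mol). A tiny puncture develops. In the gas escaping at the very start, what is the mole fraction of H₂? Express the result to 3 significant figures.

The effusion rate of species i is ∝ p_i/√M_i ∝ n_i/√M_i.
So x_H₂ in the escaping gas = (n_H₂/√M_H₂) / Σ(n_i/√M_i)
= (3.02/√2.02) / (3.02/√2.02 + 1.81/√18.02) = 2.125/(2.125 + 0.4264) = 0.833.

0.833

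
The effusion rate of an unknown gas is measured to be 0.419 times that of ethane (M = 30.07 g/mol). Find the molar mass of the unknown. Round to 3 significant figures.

171 g/mol

Graham's law gives rate_X/rate_C₂H₆ = √(M_C₂H₆/M_X).
0.419 = √(30.07/M_X)
M_X = 30.07 / 0.419² = 30.07 / 0.1756 = 171 g/mol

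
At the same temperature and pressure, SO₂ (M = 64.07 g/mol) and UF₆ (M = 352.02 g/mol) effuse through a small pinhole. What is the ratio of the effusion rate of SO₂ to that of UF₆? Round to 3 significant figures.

Since effusion rate ∝ 1/√M, rate_SO₂/rate_UF₆ = √(M_UF₆/M_SO₂) = √(352.02/64.07) = √5.494 = 2.34.

2.34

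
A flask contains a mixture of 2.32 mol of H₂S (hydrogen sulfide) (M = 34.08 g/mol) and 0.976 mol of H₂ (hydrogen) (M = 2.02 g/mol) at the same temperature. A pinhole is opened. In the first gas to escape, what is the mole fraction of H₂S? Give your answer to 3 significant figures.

Each component's effusion rate ∝ (its partial pressure)·(1/√M) ∝ n_i/√M_i.
So x_H₂S in the escaping gas = (n_H₂S/√M_H₂S) / Σ(n_i/√M_i)
= (2.32/√34.08) / (2.32/√34.08 + 0.976/√2.02) = 0.3974/(0.3974 + 0.6867) = 0.367.

0.367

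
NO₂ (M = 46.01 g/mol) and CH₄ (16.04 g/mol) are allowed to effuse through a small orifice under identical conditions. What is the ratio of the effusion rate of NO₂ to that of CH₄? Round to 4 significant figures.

0.5904

Graham's law gives rate_NO₂/rate_CH₄ = √(M_CH₄/M_NO₂) = √(16.04/46.01) = √0.3486 = 0.5904.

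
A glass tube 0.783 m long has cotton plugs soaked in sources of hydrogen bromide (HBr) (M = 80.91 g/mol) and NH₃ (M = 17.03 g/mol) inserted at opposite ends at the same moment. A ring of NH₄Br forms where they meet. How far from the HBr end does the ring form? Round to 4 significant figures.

The fronts meet when d_HBr + d_NH₃ = L with d_HBr/d_NH₃ = √(M_NH₃/M_HBr) (Graham's law). Here √(M_NH₃/M_HBr) = √(17.03/80.91) = 0.4588.
With d_HBr + d_NH₃ = 0.783 m, d_NH₃ = 0.783/(1 + 0.4588) = 0.5367 m.
d_HBr = 0.783 − 0.5367 = 0.2463 m.

0.2463 m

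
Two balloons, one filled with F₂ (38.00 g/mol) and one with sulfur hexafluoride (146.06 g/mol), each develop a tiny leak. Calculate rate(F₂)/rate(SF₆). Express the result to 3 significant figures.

1.96

Using Graham's law: rate_F₂/rate_SF₆ = √(M_SF₆/M_F₂) = √(146.06/38.00) = √3.844 = 1.96.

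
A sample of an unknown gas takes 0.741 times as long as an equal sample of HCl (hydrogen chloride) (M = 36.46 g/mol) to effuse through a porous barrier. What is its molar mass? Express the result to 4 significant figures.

From Graham's law, t_X/t_HCl = √(M_X/M_HCl).
0.741 = √(M_X/36.46)
M_X = 36.46 × 0.741² = 36.46 × 0.5491 = 20.02 g/mol

20.02 g/mol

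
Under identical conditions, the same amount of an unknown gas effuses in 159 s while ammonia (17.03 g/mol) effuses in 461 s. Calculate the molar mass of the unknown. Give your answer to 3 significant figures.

2.03 g/mol

Graham's law gives t_X/t_NH₃ = √(M_X/M_NH₃).
159/461 = 0.3449 = √(M_X/17.03)
M_X = 17.03 × 0.3449² = 17.03 × 0.1190 = 2.03 g/mol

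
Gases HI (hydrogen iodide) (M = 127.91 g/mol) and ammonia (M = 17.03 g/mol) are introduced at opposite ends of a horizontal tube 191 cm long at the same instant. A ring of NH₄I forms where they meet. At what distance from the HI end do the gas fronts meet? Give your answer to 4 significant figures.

The fronts meet when d_HI + d_NH₃ = L with d_HI/d_NH₃ = √(M_NH₃/M_HI) (Graham's law). Here √(M_NH₃/M_HI) = √(17.03/127.91) = 0.3649.
With d_HI + d_NH₃ = 191 cm, d_NH₃ = 191/(1 + 0.3649) = 139.9 cm.
d_HI = 191 − 139.9 = 51.06 cm.

51.06 cm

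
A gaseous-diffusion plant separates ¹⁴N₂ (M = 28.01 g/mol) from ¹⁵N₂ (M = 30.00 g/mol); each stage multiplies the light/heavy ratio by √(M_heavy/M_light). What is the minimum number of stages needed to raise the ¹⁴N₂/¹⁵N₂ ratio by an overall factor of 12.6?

74

Single-stage factor α = √(30.00/28.01), so ln α = ½ ln(1.07105) = 0.03432.
Need α^N ≥ 12.6 ⇒ N ≥ ln(12.6) / ln α = 2.534 / 0.03432 = 73.83.
So at least 74 stages are needed.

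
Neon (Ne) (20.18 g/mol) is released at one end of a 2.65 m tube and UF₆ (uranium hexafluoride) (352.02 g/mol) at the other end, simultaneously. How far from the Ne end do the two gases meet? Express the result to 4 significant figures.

The fronts meet when d_Ne + d_UF₆ = L with d_Ne/d_UF₆ = √(M_UF₆/M_Ne) (Graham's law). Here √(M_UF₆/M_Ne) = √(352.02/20.18) = 4.177.
With d_Ne + d_UF₆ = 2.65 m, d_UF₆ = 2.65/(1 + 4.177) = 0.5119 m.
d_Ne = 2.65 − 0.5119 = 2.138 m.

2.138 m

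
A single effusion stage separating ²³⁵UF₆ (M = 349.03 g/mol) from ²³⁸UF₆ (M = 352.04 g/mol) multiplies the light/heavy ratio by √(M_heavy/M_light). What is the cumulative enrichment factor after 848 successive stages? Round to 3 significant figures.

Overall factor = α^848 with α = √(352.04/349.03), i.e. (352.04/349.03)^(848/2).
= 1.00862^424 = 38.1.

38.1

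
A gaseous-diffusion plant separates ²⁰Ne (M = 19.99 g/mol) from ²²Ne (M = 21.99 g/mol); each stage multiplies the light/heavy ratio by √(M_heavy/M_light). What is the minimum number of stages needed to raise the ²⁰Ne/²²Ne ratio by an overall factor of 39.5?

78

Per stage α = (21.99/19.99)^(1/2) = 1.10005^0.5, giving ln α = 0.04768.
Need α^N ≥ 39.5 ⇒ N ≥ ln(39.5) / ln α = 3.676 / 0.04768 = 77.11.
Minimum whole number of stages: N = 78.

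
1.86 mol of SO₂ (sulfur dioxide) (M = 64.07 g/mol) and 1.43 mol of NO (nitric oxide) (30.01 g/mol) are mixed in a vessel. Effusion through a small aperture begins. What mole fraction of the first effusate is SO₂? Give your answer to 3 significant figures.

0.471

Each component's effusion rate ∝ (its partial pressure)·(1/√M) ∝ n_i/√M_i.
So x_SO₂ in the escaping gas = (n_SO₂/√M_SO₂) / Σ(n_i/√M_i)
= (1.86/√64.07) / (1.86/√64.07 + 1.43/√30.01) = 0.2324/(0.2324 + 0.2610) = 0.471.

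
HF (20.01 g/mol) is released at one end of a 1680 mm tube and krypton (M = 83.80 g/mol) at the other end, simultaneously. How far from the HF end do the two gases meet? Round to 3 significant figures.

1130 mm

In equal time, each gas travels a distance ∝ its rate ∝ 1/√M, so d_HF/d_Kr = √(M_Kr/M_HF) = √(83.80/20.01) = 2.046.
With d_HF + d_Kr = 1680 mm, d_Kr = 1680/(1 + 2.046) = 551.5 mm.
d_HF = 1680 − 551.5 = 1130 mm.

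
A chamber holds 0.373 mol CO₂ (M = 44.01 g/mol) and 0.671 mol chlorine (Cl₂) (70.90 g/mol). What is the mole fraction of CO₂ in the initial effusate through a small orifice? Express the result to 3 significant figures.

The effusion rate of species i is ∝ p_i/√M_i ∝ n_i/√M_i.
Mole fraction of CO₂ in the effusate = (n_CO₂/√M_CO₂) / (n_CO₂/√M_CO₂ + n_Cl₂/√M_Cl₂)
= (0.373/√44.01) / (0.373/√44.01 + 0.671/√70.90) = 0.05623/(0.05623 + 0.07969) = 0.414.

0.414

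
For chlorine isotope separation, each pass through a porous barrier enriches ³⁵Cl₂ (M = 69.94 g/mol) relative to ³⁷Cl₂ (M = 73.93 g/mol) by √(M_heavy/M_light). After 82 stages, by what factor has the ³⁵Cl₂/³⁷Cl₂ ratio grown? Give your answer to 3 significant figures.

The single-stage factor is √(M_heavy/M_light), so 82 stages give [√(73.93/69.94)]^82 = (73.93/69.94)^(82/2).
= 1.05705^41 = 9.73.

9.73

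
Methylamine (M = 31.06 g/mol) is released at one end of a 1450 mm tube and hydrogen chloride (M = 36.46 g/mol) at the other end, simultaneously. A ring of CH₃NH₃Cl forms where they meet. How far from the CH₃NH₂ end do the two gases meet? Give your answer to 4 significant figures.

Distances travelled in equal time are proportional to diffusion rates, so d_CH₃NH₂/d_HCl = √(M_HCl/M_CH₃NH₂) = √(36.46/31.06) = 1.083.
With d_CH₃NH₂ + d_HCl = 1450 mm, d_HCl = 1450/(1 + 1.083) = 696.0 mm.
d_CH₃NH₂ = 1450 − 696.0 = 754.0 mm.

754.0 mm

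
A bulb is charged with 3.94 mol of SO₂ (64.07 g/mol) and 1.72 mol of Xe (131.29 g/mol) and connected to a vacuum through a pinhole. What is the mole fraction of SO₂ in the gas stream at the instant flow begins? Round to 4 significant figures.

The effusion rate of species i is ∝ p_i/√M_i ∝ n_i/√M_i.
x_SO₂(eff) = (n_SO₂/√M_SO₂) / (n_SO₂/√M_SO₂ + n_Xe/√M_Xe)
= (3.94/√64.07) / (3.94/√64.07 + 1.72/√131.29) = 0.4922/(0.4922 + 0.1501) = 0.7663.

0.7663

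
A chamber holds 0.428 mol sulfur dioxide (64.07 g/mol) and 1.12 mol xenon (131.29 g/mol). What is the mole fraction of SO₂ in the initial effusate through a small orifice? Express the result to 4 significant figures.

Each component's effusion rate ∝ (its partial pressure)·(1/√M) ∝ n_i/√M_i.
Mole fraction of SO₂ in the effusate = (n_SO₂/√M_SO₂) / (n_SO₂/√M_SO₂ + n_Xe/√M_Xe)
= (0.428/√64.07) / (0.428/√64.07 + 1.12/√131.29) = 0.05347/(0.05347 + 0.09775) = 0.3536.

0.3536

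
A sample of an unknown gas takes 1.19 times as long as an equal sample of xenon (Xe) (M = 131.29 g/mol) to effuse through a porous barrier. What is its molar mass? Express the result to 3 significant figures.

Using Graham's law: t_X/t_Xe = √(M_X/M_Xe).
1.19 = √(M_X/131.29)
M_X = 131.29 × 1.19² = 131.29 × 1.416 = 186 g/mol

186 g/mol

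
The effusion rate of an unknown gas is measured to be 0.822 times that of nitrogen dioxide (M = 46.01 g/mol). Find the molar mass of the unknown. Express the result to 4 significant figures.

Since effusion rate ∝ 1/√M, rate_X/rate_NO₂ = √(M_NO₂/M_X).
0.822 = √(46.01/M_X)
M_X = 46.01 / 0.822² = 46.01 / 0.6757 = 68.09 g/mol

68.09 g/mol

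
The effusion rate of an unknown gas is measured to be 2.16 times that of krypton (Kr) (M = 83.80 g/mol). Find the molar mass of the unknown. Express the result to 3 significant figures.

18.0 g/mol

Graham's law gives rate_X/rate_Kr = √(M_Kr/M_X).
2.16 = √(83.80/M_X)
M_X = 83.80 / 2.16² = 83.80 / 4.666 = 18.0 g/mol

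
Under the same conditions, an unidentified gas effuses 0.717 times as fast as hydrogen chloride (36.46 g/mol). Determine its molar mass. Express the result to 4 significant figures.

Graham's law gives rate_X/rate_HCl = √(M_HCl/M_X).
0.717 = √(36.46/M_X)
M_X = 36.46 / 0.717² = 36.46 / 0.5141 = 70.92 g/mol

70.92 g/mol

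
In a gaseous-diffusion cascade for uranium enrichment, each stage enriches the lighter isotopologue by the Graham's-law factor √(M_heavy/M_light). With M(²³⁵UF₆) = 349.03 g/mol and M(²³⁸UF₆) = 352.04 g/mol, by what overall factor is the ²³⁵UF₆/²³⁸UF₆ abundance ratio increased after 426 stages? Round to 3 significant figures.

6.23

After 426 stages the ratio has grown by (√(352.04/349.03))^426 = (352.04/349.03)^(426/2).
= 1.00862^213 = 6.23.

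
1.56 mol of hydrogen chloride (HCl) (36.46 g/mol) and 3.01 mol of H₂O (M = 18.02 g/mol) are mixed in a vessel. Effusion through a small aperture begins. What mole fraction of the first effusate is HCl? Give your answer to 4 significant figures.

Rate_i ∝ x_i/√M_i (Graham's law weighted by mole fraction), so the effusate composition follows n_i/√M_i.
So x_HCl in the escaping gas = (n_HCl/√M_HCl) / Σ(n_i/√M_i)
= (1.56/√36.46) / (1.56/√36.46 + 3.01/√18.02) = 0.2584/(0.2584 + 0.7091) = 0.2671.

0.2671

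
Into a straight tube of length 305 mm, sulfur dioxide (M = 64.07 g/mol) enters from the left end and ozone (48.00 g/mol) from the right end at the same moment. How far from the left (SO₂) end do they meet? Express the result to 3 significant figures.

142 mm

In equal time, each gas travels a distance ∝ its rate ∝ 1/√M, so d_SO₂/d_O₃ = √(M_O₃/M_SO₂) = √(48.00/64.07) = 0.8656.
With d_SO₂ + d_O₃ = 305 mm, d_O₃ = 305/(1 + 0.8656) = 163.5 mm.
d_SO₂ = 305 − 163.5 = 142 mm.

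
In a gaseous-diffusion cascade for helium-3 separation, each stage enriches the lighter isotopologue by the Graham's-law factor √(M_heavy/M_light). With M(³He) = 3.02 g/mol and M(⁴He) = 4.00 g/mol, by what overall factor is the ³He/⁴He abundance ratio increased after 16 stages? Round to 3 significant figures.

9.47

After 16 stages the ratio has grown by (√(4.00/3.02))^16 = (4.00/3.02)^(16/2).
= 1.32450^8 = 9.47.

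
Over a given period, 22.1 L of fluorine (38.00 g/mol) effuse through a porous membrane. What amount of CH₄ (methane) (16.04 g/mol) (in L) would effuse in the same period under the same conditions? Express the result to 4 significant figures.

34.02 L

Graham's law gives rate_CH₄/rate_F₂ = √(M_F₂/M_CH₄) = √(38.00/16.04) = √2.369 = 1.539.
So the volume for CH₄ is 22.1 × 1.539 = 34.02 L.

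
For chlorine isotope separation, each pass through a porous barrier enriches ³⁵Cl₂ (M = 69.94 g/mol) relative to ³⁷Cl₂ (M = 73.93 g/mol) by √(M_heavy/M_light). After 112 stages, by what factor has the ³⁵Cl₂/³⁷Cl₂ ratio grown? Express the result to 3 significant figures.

22.4

Overall factor = α^112 with α = √(73.93/69.94), i.e. (73.93/69.94)^(112/2).
= 1.05705^56 = 22.4.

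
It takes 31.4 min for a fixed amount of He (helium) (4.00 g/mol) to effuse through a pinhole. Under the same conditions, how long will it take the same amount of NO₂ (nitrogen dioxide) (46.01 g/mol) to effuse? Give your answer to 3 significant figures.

Since effusion rate ∝ 1/√M, t_NO₂/t_He = √(M_NO₂/M_He) = √(46.01/4.00) = √11.50 = 3.392.
So the time for NO₂ is 31.4 × 3.392 = 106 min.

106 min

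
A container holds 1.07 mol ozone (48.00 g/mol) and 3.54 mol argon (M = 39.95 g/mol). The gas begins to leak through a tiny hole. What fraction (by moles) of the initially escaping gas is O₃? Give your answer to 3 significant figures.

Rate_i ∝ x_i/√M_i (Graham's law weighted by mole fraction), so the effusate composition follows n_i/√M_i.
x_O₃(eff) = (n_O₃/√M_O₃) / (n_O₃/√M_O₃ + n_Ar/√M_Ar)
= (1.07/√48.00) / (1.07/√48.00 + 3.54/√39.95) = 0.1544/(0.1544 + 0.5601) = 0.216.

0.216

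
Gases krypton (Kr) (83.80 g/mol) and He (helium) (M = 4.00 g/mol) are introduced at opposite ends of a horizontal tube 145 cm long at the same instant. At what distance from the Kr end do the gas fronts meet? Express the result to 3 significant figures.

Graham's law gives d_Kr/d_He = rate_Kr/rate_He = √(M_He/M_Kr) = √(4.00/83.80) = 0.2185.
With d_Kr + d_He = 145 cm, d_He = 145/(1 + 0.2185) = 119.0 cm.
d_Kr = 145 − 119.0 = 26.0 cm.

26.0 cm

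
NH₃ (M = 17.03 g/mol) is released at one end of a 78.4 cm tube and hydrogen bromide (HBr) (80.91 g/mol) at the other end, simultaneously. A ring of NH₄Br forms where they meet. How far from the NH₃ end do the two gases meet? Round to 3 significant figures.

53.7 cm

In equal time, each gas travels a distance ∝ its rate ∝ 1/√M, so d_NH₃/d_HBr = √(M_HBr/M_NH₃) = √(80.91/17.03) = 2.180.
With d_NH₃ + d_HBr = 78.4 cm, d_HBr = 78.4/(1 + 2.180) = 24.66 cm.
d_NH₃ = 78.4 − 24.66 = 53.7 cm.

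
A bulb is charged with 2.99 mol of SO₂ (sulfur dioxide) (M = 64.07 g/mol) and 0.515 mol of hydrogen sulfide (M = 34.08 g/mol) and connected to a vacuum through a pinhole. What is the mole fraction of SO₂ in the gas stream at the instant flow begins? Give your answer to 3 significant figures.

Effusion rate of each component ∝ n_i/√M_i (partial pressure × 1/√M).
x_SO₂(eff) = (n_SO₂/√M_SO₂) / (n_SO₂/√M_SO₂ + n_H₂S/√M_H₂S)
= (2.99/√64.07) / (2.99/√64.07 + 0.515/√34.08) = 0.3735/(0.3735 + 0.08822) = 0.809.

0.809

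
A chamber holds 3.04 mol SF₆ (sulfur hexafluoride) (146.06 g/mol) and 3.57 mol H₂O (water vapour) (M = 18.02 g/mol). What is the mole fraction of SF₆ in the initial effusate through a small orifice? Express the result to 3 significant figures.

0.230

Rate_i ∝ x_i/√M_i (Graham's law weighted by mole fraction), so the effusate composition follows n_i/√M_i.
x_SF₆(eff) = (n_SF₆/√M_SF₆) / (n_SF₆/√M_SF₆ + n_H₂O/√M_H₂O)
= (3.04/√146.06) / (3.04/√146.06 + 3.57/√18.02) = 0.2515/(0.2515 + 0.8410) = 0.230.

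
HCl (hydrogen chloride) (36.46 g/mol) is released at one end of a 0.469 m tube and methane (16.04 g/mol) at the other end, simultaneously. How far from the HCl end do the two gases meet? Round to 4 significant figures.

In equal time, each gas travels a distance ∝ its rate ∝ 1/√M, so d_HCl/d_CH₄ = √(M_CH₄/M_HCl) = √(16.04/36.46) = 0.6633.
With d_HCl + d_CH₄ = 0.469 m, d_CH₄ = 0.469/(1 + 0.6633) = 0.2820 m.
d_HCl = 0.469 − 0.2820 = 0.1870 m.

0.1870 m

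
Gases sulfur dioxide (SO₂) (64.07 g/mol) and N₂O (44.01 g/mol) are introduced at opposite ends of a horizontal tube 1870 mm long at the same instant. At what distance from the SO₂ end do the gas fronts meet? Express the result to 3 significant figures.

847 mm

Graham's law gives d_SO₂/d_N₂O = rate_SO₂/rate_N₂O = √(M_N₂O/M_SO₂) = √(44.01/64.07) = 0.8288.
With d_SO₂ + d_N₂O = 1870 mm, d_N₂O = 1870/(1 + 0.8288) = 1023 mm.
d_SO₂ = 1870 − 1023 = 847 mm.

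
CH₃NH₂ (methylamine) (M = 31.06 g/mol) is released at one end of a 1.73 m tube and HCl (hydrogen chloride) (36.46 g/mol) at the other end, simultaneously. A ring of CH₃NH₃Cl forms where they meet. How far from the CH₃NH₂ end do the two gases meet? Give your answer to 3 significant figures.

0.900 m

Graham's law gives d_CH₃NH₂/d_HCl = rate_CH₃NH₂/rate_HCl = √(M_HCl/M_CH₃NH₂) = √(36.46/31.06) = 1.083.
With d_CH₃NH₂ + d_HCl = 1.73 m, d_HCl = 1.73/(1 + 1.083) = 0.8304 m.
d_CH₃NH₂ = 1.73 − 0.8304 = 0.900 m.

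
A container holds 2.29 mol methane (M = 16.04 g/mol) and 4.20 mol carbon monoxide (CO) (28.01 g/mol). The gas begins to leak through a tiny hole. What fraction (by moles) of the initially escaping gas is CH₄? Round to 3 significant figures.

Each component's effusion rate ∝ (its partial pressure)·(1/√M) ∝ n_i/√M_i.
So x_CH₄ in the escaping gas = (n_CH₄/√M_CH₄) / Σ(n_i/√M_i)
= (2.29/√16.04) / (2.29/√16.04 + 4.20/√28.01) = 0.5718/(0.5718 + 0.7936) = 0.419.

0.419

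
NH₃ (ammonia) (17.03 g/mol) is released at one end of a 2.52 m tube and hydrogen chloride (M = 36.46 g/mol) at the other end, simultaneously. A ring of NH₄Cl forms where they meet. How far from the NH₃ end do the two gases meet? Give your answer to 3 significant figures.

1.50 m

In equal time, each gas travels a distance ∝ its rate ∝ 1/√M, so d_NH₃/d_HCl = √(M_HCl/M_NH₃) = √(36.46/17.03) = 1.463.
With d_NH₃ + d_HCl = 2.52 m, d_HCl = 2.52/(1 + 1.463) = 1.023 m.
d_NH₃ = 2.52 − 1.023 = 1.50 m.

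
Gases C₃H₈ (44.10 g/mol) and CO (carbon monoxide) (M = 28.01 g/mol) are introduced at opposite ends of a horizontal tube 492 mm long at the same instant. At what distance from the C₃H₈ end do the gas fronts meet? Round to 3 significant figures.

218 mm

Graham's law gives d_C₃H₈/d_CO = rate_C₃H₈/rate_CO = √(M_CO/M_C₃H₈) = √(28.01/44.10) = 0.7970.
With d_C₃H₈ + d_CO = 492 mm, d_CO = 492/(1 + 0.7970) = 273.8 mm.
d_C₃H₈ = 492 − 273.8 = 218 mm.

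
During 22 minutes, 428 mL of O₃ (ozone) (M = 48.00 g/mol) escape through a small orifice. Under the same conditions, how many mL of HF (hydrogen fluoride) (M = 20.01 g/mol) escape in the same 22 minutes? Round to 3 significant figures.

Using Graham's law: rate_HF/rate_O₃ = √(M_O₃/M_HF) = √(48.00/20.01) = √2.399 = 1.549.
So the volume for HF is 428 × 1.549 = 663 mL.

663 mL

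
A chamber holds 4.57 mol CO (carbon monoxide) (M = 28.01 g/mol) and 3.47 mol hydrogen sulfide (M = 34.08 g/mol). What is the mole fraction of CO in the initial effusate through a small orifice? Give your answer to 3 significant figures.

0.592

Rate_i ∝ x_i/√M_i (Graham's law weighted by mole fraction), so the effusate composition follows n_i/√M_i.
x_CO(eff) = (n_CO/√M_CO) / (n_CO/√M_CO + n_H₂S/√M_H₂S)
= (4.57/√28.01) / (4.57/√28.01 + 3.47/√34.08) = 0.8635/(0.8635 + 0.5944) = 0.592.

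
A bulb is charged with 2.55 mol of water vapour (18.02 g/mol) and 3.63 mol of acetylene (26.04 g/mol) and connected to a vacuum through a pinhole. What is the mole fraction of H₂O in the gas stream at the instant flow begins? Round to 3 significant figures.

0.458

The effusion rate of species i is ∝ p_i/√M_i ∝ n_i/√M_i.
x_H₂O(eff) = (n_H₂O/√M_H₂O) / (n_H₂O/√M_H₂O + n_C₂H₂/√M_C₂H₂)
= (2.55/√18.02) / (2.55/√18.02 + 3.63/√26.04) = 0.6007/(0.6007 + 0.7114) = 0.458.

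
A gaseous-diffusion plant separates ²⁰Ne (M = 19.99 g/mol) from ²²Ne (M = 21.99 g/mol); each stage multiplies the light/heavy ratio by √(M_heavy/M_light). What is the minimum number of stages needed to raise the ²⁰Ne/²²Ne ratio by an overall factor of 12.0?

53

Per stage α = (21.99/19.99)^(1/2) = 1.10005^0.5, giving ln α = 0.04768.
Need α^N ≥ 12.0 ⇒ N ≥ ln(12.0) / ln α = 2.485 / 0.04768 = 52.12.
Rounding up, N = 53 stages.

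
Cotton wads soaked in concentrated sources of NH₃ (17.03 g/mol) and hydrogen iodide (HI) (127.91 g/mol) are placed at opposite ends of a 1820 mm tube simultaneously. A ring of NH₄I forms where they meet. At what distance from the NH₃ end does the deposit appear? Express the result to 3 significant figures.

1330 mm

Graham's law gives d_NH₃/d_HI = rate_NH₃/rate_HI = √(M_HI/M_NH₃) = √(127.91/17.03) = 2.741.
With d_NH₃ + d_HI = 1820 mm, d_HI = 1820/(1 + 2.741) = 486.6 mm.
d_NH₃ = 1820 − 486.6 = 1330 mm.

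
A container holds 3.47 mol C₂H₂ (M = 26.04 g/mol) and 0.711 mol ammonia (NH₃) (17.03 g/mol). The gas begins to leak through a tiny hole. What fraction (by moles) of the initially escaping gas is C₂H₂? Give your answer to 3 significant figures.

0.798

The effusion rate of species i is ∝ p_i/√M_i ∝ n_i/√M_i.
So x_C₂H₂ in the escaping gas = (n_C₂H₂/√M_C₂H₂) / Σ(n_i/√M_i)
= (3.47/√26.04) / (3.47/√26.04 + 0.711/√17.03) = 0.6800/(0.6800 + 0.1723) = 0.798.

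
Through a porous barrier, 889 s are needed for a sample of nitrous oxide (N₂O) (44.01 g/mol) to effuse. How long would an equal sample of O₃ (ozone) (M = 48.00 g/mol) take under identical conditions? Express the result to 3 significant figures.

From Graham's law, t_O₃/t_N₂O = √(M_O₃/M_N₂O) = √(48.00/44.01) = √1.091 = 1.044.
So the time for O₃ is 889 × 1.044 = 928 s.

928 s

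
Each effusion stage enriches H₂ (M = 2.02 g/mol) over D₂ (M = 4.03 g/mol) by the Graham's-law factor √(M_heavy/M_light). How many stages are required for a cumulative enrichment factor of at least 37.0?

Per stage α = (4.03/2.02)^(1/2) = 1.99505^0.5, giving ln α = 0.3453.
Need α^N ≥ 37.0 ⇒ N ≥ ln(37.0) / ln α = 3.611 / 0.3453 = 10.46.
So at least 11 stages are needed.

11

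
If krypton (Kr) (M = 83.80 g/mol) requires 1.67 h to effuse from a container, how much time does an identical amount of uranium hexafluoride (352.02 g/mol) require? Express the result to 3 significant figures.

3.42 h

From Graham's law, t_UF₆/t_Kr = √(M_UF₆/M_Kr) = √(352.02/83.80) = √4.201 = 2.050.
So the time for UF₆ is 1.67 × 2.050 = 3.42 h.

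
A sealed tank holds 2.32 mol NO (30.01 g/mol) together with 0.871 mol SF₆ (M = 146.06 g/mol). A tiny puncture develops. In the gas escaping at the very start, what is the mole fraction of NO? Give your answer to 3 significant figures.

0.855

The effusion rate of species i is ∝ p_i/√M_i ∝ n_i/√M_i.
x_NO(eff) = (n_NO/√M_NO) / (n_NO/√M_NO + n_SF₆/√M_SF₆)
= (2.32/√30.01) / (2.32/√30.01 + 0.871/√146.06) = 0.4235/(0.4235 + 0.07207) = 0.855.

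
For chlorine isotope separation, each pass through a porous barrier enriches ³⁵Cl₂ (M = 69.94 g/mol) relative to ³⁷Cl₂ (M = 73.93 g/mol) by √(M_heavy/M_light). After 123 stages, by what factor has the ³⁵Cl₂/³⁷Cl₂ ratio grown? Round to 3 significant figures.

Each stage multiplies the ratio by α = √(73.93/69.94), so after 123 stages the overall factor is α^123 = (73.93/69.94)^(123/2).
= 1.05705^(123/2) = 30.3.

30.3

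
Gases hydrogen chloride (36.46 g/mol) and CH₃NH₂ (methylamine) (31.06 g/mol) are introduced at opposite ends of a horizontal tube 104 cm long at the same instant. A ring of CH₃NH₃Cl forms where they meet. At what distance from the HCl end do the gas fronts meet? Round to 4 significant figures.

The fronts meet when d_HCl + d_CH₃NH₂ = L with d_HCl/d_CH₃NH₂ = √(M_CH₃NH₂/M_HCl) (Graham's law). Here √(M_CH₃NH₂/M_HCl) = √(31.06/36.46) = 0.9230.
With d_HCl + d_CH₃NH₂ = 104 cm, d_CH₃NH₂ = 104/(1 + 0.9230) = 54.08 cm.
d_HCl = 104 − 54.08 = 49.92 cm.

49.92 cm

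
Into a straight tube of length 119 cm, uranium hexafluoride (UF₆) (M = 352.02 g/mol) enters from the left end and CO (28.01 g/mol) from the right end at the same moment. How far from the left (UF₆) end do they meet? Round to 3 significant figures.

26.2 cm

The fronts meet when d_UF₆ + d_CO = L with d_UF₆/d_CO = √(M_CO/M_UF₆) (Graham's law). Here √(M_CO/M_UF₆) = √(28.01/352.02) = 0.2821.
With d_UF₆ + d_CO = 119 cm, d_CO = 119/(1 + 0.2821) = 92.82 cm.
d_UF₆ = 119 − 92.82 = 26.2 cm.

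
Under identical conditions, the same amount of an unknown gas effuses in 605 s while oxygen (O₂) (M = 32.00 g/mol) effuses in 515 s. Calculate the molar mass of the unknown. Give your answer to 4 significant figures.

44.16 g/mol

By Graham's law, t_X/t_O₂ = √(M_X/M_O₂).
605/515 = 1.175 = √(M_X/32.00)
M_X = 32.00 × 1.175² = 32.00 × 1.380 = 44.16 g/mol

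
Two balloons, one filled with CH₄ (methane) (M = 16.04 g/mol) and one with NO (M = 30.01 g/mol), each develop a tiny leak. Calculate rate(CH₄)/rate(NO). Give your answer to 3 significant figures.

1.37

Since effusion rate ∝ 1/√M, rate_CH₄/rate_NO = √(M_NO/M_CH₄) = √(30.01/16.04) = √1.871 = 1.37.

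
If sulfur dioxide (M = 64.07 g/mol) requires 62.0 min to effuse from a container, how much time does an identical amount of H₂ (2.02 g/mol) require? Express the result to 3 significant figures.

From Graham's law, t_H₂/t_SO₂ = √(M_H₂/M_SO₂) = √(2.02/64.07) = √0.03153 = 0.1776.
So the time for H₂ is 62.0 × 0.1776 = 11.0 min.

11.0 min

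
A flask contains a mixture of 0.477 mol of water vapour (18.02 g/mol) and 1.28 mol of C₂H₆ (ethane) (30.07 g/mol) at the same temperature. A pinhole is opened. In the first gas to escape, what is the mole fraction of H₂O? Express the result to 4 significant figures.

0.3250

Rate_i ∝ x_i/√M_i (Graham's law weighted by mole fraction), so the effusate composition follows n_i/√M_i.
So x_H₂O in the escaping gas = (n_H₂O/√M_H₂O) / Σ(n_i/√M_i)
= (0.477/√18.02) / (0.477/√18.02 + 1.28/√30.07) = 0.1124/(0.1124 + 0.2334) = 0.3250.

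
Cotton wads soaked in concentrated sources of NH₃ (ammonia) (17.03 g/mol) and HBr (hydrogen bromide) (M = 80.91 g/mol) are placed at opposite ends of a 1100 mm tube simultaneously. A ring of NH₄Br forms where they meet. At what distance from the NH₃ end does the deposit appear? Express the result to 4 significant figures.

The fronts meet when d_NH₃ + d_HBr = L with d_NH₃/d_HBr = √(M_HBr/M_NH₃) (Graham's law). Here √(M_HBr/M_NH₃) = √(80.91/17.03) = 2.180.
With d_NH₃ + d_HBr = 1100 mm, d_HBr = 1100/(1 + 2.180) = 345.9 mm.
d_NH₃ = 1100 − 345.9 = 754.1 mm.

754.1 mm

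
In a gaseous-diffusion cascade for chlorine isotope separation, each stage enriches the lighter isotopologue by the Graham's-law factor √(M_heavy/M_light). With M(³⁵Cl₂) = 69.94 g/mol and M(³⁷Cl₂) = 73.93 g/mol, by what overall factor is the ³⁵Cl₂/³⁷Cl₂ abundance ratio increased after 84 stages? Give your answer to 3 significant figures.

10.3

The single-stage factor is √(M_heavy/M_light), so 84 stages give [√(73.93/69.94)]^84 = (73.93/69.94)^(84/2).
= 1.05705^42 = 10.3.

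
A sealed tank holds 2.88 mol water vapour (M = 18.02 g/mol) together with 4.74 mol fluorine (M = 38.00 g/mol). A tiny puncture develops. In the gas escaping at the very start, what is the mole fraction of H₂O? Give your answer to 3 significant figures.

Rate_i ∝ x_i/√M_i (Graham's law weighted by mole fraction), so the effusate composition follows n_i/√M_i.
Mole fraction of H₂O in the effusate = (n_H₂O/√M_H₂O) / (n_H₂O/√M_H₂O + n_F₂/√M_F₂)
= (2.88/√18.02) / (2.88/√18.02 + 4.74/√38.00) = 0.6784/(0.6784 + 0.7689) = 0.469.

0.469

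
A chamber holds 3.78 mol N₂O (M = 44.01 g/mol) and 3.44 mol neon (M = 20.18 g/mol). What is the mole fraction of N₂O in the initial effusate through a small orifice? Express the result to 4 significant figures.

0.4266

Each component's effusion rate ∝ (its partial pressure)·(1/√M) ∝ n_i/√M_i.
So x_N₂O in the escaping gas = (n_N₂O/√M_N₂O) / Σ(n_i/√M_i)
= (3.78/√44.01) / (3.78/√44.01 + 3.44/√20.18) = 0.5698/(0.5698 + 0.7658) = 0.4266.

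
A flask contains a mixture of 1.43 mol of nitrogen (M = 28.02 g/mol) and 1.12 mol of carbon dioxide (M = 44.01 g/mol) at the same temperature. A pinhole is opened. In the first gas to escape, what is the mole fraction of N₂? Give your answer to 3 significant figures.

Effusion rate of each component ∝ n_i/√M_i (partial pressure × 1/√M).
So x_N₂ in the escaping gas = (n_N₂/√M_N₂) / Σ(n_i/√M_i)
= (1.43/√28.02) / (1.43/√28.02 + 1.12/√44.01) = 0.2701/(0.2701 + 0.1688) = 0.615.

0.615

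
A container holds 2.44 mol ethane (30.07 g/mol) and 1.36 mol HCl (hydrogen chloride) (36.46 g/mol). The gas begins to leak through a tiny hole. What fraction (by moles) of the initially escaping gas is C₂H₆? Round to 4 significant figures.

0.6639

The effusion rate of species i is ∝ p_i/√M_i ∝ n_i/√M_i.
So x_C₂H₆ in the escaping gas = (n_C₂H₆/√M_C₂H₆) / Σ(n_i/√M_i)
= (2.44/√30.07) / (2.44/√30.07 + 1.36/√36.46) = 0.4450/(0.4450 + 0.2252) = 0.6639.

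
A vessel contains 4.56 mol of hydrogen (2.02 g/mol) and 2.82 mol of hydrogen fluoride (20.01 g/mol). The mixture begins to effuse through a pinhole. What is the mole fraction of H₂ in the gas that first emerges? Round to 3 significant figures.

0.836

Effusion rate of each component ∝ n_i/√M_i (partial pressure × 1/√M).
So x_H₂ in the escaping gas = (n_H₂/√M_H₂) / Σ(n_i/√M_i)
= (4.56/√2.02) / (4.56/√2.02 + 2.82/√20.01) = 3.208/(3.208 + 0.6304) = 0.836.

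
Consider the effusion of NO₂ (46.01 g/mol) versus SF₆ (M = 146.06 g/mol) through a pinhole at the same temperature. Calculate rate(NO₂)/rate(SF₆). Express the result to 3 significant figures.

From Graham's law, rate_NO₂/rate_SF₆ = √(M_SF₆/M_NO₂) = √(146.06/46.01) = √3.175 = 1.78.

1.78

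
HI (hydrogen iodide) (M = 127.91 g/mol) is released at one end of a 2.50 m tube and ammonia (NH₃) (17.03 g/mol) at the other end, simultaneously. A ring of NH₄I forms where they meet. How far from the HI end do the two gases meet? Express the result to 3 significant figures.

0.668 m

In equal time, each gas travels a distance ∝ its rate ∝ 1/√M, so d_HI/d_NH₃ = √(M_NH₃/M_HI) = √(17.03/127.91) = 0.3649.
With d_HI + d_NH₃ = 2.50 m, d_NH₃ = 2.50/(1 + 0.3649) = 1.832 m.
d_HI = 2.50 − 1.832 = 0.668 m.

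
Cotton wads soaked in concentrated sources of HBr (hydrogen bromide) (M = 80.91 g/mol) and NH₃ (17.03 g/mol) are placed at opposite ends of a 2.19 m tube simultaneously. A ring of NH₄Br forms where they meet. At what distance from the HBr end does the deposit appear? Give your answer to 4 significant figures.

The fronts meet when d_HBr + d_NH₃ = L with d_HBr/d_NH₃ = √(M_NH₃/M_HBr) (Graham's law). Here √(M_NH₃/M_HBr) = √(17.03/80.91) = 0.4588.
With d_HBr + d_NH₃ = 2.19 m, d_NH₃ = 2.19/(1 + 0.4588) = 1.501 m.
d_HBr = 2.19 − 1.501 = 0.6887 m.

0.6887 m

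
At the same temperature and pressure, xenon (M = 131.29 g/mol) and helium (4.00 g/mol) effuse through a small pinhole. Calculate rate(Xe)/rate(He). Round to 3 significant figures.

Since effusion rate ∝ 1/√M, rate_Xe/rate_He = √(M_He/M_Xe) = √(4.00/131.29) = √0.03047 = 0.175.

0.175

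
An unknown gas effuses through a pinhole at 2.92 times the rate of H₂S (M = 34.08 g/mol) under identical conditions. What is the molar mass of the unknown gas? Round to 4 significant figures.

Graham's law gives rate_X/rate_H₂S = √(M_H₂S/M_X).
2.92 = √(34.08/M_X)
M_X = 34.08 / 2.92² = 34.08 / 8.526 = 3.997 g/mol

3.997 g/mol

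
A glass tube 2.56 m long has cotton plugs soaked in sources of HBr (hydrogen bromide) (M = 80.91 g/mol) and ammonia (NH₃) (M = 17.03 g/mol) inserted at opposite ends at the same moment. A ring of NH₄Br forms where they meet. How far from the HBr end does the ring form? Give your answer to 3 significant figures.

Graham's law gives d_HBr/d_NH₃ = rate_HBr/rate_NH₃ = √(M_NH₃/M_HBr) = √(17.03/80.91) = 0.4588.
With d_HBr + d_NH₃ = 2.56 m, d_NH₃ = 2.56/(1 + 0.4588) = 1.755 m.
d_HBr = 2.56 − 1.755 = 0.805 m.

0.805 m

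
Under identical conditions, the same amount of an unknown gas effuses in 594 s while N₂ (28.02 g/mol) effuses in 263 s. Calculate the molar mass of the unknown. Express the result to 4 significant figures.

142.9 g/mol

By Graham's law, t_X/t_N₂ = √(M_X/M_N₂).
594/263 = 2.259 = √(M_X/28.02)
M_X = 28.02 × 2.259² = 28.02 × 5.101 = 142.9 g/mol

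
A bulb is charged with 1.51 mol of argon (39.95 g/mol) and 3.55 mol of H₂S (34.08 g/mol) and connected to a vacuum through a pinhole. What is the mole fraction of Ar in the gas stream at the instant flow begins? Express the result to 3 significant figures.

The effusion rate of species i is ∝ p_i/√M_i ∝ n_i/√M_i.
x_Ar(eff) = (n_Ar/√M_Ar) / (n_Ar/√M_Ar + n_H₂S/√M_H₂S)
= (1.51/√39.95) / (1.51/√39.95 + 3.55/√34.08) = 0.2389/(0.2389 + 0.6081) = 0.282.

0.282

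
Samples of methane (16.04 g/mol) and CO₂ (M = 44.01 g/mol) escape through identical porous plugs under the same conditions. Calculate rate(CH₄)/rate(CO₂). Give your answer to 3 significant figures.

1.66

Graham's law gives rate_CH₄/rate_CO₂ = √(M_CO₂/M_CH₄) = √(44.01/16.04) = √2.744 = 1.66.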